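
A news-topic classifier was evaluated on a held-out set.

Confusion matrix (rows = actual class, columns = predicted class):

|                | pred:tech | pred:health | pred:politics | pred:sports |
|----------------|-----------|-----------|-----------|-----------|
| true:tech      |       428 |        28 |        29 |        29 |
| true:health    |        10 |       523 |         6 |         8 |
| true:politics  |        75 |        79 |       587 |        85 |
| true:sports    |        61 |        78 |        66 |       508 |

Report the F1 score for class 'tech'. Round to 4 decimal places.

One-vs-rest for 'tech': TP = diagonal; FP = other classes predicted 'tech'; FN = 'tech' predicted as other.
F1 score = 2·TP/(2·TP+FP+FN).
tech: TP=428, FP=10+75+61=146, FN=28+29+29=86 → 856/1088 = 0.78676

0.7868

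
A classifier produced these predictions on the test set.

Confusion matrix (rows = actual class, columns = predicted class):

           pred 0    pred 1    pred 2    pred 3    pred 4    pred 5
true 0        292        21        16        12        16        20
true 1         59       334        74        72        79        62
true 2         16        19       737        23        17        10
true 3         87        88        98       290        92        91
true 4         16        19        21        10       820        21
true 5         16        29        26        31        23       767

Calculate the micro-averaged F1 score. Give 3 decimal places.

0.732

Micro-averaging pools counts across classes: ΣTP=3240, ΣFP=1184, ΣFN=1184.
Micro-F1 score = 2·TP/(2·TP+FP+FN) on pooled counts = 0.732 (equals overall accuracy in single-label multiclass).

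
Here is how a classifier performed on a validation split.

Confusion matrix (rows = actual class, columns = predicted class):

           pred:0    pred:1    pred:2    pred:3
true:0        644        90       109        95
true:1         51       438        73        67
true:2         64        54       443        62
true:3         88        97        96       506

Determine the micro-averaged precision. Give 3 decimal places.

0.682

Micro-averaging pools counts across classes: ΣTP=2031, ΣFP=946, ΣFN=946.
Micro-precision = TP/(TP+FP) on pooled counts = 0.682 (equals overall accuracy in single-label multiclass).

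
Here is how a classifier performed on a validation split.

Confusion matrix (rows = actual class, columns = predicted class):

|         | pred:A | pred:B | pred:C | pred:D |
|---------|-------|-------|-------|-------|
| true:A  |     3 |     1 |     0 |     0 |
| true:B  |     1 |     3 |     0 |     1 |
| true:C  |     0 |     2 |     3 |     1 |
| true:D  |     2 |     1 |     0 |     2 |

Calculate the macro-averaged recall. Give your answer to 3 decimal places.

0.563

Per-class recall (TP/(TP+FN)):
  A: TP=3, FN=1+0+0=1 → 3/4 = 0.7500
  B: TP=3, FN=1+0+1=2 → 3/5 = 0.6000
  C: TP=3, FN=0+2+1=3 → 3/6 = 0.5000
  D: TP=2, FN=2+1+0=3 → 2/5 = 0.4000
Macro-recall = mean = (0.7500 + 0.6000 + 0.5000 + 0.4000) / 4 = 0.563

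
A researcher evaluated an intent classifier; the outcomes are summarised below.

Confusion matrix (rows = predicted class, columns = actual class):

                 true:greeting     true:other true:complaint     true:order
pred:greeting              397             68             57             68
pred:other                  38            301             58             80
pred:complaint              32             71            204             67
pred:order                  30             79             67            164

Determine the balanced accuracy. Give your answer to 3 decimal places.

0.585

Balanced accuracy = mean of per-class recall.
  greeting: recall = 397/497 = 0.7988
  other: recall = 301/519 = 0.5800
  complaint: recall = 204/386 = 0.5285
  order: recall = 164/379 = 0.4327
Mean = (0.7988 + 0.5800 + 0.5285 + 0.4327) / 4 = 0.585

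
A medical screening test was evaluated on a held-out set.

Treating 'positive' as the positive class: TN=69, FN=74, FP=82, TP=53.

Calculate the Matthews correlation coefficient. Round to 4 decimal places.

MCC = (TP·TN − FP·FN) / √((TP+FP)(TP+FN)(TN+FP)(TN+FN))
Numerator = 53·69 − 82·74 = -2411
Denominator = √(135·127·151·143) = √370211985 = 19240.8936
MCC = -2411 / 19240.8936 = -0.1253

-0.1253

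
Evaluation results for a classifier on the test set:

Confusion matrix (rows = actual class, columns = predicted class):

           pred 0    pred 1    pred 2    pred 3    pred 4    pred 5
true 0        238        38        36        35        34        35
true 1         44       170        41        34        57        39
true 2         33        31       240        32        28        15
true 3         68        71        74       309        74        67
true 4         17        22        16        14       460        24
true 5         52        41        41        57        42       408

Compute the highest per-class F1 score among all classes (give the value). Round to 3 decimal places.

0.737

Per-class F1 score (2·TP/(2·TP+FP+FN)):
  0: TP=238, FP=44+33+68+17+52=214, FN=38+36+35+34+35=178 → 476/868 = 0.5484
  1: TP=170, FP=38+31+71+22+41=203, FN=44+41+34+57+39=215 → 340/758 = 0.4485
  2: TP=240, FP=36+41+74+16+41=208, FN=33+31+32+28+15=139 → 480/827 = 0.5804
  3: TP=309, FP=35+34+32+14+57=172, FN=68+71+74+74+67=354 → 618/1144 = 0.5402
  4: TP=460, FP=34+57+28+74+42=235, FN=17+22+16+14+24=93 → 920/1248 = 0.7372
  5: TP=408, FP=35+39+15+67+24=180, FN=52+41+41+57+42=233 → 816/1229 = 0.6640
Highest is class '4' with F1 score = 0.737.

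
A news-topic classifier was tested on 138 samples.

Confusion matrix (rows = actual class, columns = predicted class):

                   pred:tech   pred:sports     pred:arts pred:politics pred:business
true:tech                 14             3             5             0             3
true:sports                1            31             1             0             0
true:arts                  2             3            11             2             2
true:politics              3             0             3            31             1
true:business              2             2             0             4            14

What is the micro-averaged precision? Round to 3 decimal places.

0.732

Micro-averaging pools counts across classes: ΣTP=101, ΣFP=37, ΣFN=37.
Micro-precision = TP/(TP+FP) on pooled counts = 0.732 (equals overall accuracy in single-label multiclass).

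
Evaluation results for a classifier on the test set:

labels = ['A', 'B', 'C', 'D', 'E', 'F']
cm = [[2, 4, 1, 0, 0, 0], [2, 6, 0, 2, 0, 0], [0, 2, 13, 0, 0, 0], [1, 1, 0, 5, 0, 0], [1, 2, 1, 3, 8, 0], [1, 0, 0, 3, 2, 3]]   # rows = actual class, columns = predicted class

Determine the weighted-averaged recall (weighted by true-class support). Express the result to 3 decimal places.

0.587

Per-class recall (TP/(TP+FN)):
  A: TP=2, FN=4+1+0+0+0=5 → 2/7 = 0.2857
  B: TP=6, FN=2+0+2+0+0=4 → 6/10 = 0.6000
  C: TP=13, FN=0+2+0+0+0=2 → 13/15 = 0.8667
  D: TP=5, FN=1+1+0+0+0=2 → 5/7 = 0.7143
  E: TP=8, FN=1+2+1+3+0=7 → 8/15 = 0.5333
  F: TP=3, FN=1+0+0+3+2=6 → 3/9 = 0.3333
Weighted-recall = Σ (supportᵢ/N)·recallᵢ with N=63: (7/63)·0.2857 + (10/63)·0.6000 + (15/63)·0.8667 + (7/63)·0.7143 + (15/63)·0.5333 + (9/63)·0.3333 = 0.587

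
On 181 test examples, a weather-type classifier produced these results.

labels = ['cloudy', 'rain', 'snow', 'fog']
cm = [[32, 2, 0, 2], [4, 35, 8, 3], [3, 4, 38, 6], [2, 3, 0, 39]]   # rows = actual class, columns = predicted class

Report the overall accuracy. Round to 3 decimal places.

0.796

Accuracy = trace / total = (32+35+38+39=144) / 181 = 144/181 = 0.796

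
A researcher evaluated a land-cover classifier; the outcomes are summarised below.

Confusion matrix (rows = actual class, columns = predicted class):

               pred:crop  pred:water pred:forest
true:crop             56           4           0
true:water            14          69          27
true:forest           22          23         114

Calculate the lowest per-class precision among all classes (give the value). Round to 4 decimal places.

Per-class precision (TP/(TP+FP)):
  crop: TP=56, FP=14+22=36 → 56/92 = 0.60870
  water: TP=69, FP=4+23=27 → 69/96 = 0.71875
  forest: TP=114, FP=0+27=27 → 114/141 = 0.80851
Lowest is class 'crop' with precision = 0.6087.

0.6087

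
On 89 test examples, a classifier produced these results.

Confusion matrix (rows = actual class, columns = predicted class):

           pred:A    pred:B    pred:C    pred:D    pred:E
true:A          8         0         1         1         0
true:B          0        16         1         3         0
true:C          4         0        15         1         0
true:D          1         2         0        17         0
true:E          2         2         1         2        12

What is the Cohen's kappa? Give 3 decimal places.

0.703

Observed agreement pₒ = trace/N = 68/89 = 0.7640
Expected agreement pₑ = Σ (rowᵢ·colᵢ)/N² = (10·15 + 20·20 + 20·18 + 20·24 + 19·12)/89² = 0.2043
κ = (pₒ − pₑ)/(1 − pₑ) = (0.7640 − 0.2043)/(1 − 0.2043) = 0.703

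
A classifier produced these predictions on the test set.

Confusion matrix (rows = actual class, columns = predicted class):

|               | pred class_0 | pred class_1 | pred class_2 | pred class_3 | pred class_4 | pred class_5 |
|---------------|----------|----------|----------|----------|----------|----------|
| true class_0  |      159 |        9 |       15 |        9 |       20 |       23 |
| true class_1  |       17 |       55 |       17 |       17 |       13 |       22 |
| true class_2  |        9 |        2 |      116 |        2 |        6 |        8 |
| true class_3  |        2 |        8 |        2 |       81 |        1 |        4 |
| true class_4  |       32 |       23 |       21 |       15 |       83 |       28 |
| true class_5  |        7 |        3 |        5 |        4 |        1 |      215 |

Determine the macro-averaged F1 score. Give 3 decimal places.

0.651

Per-class F1 score (2·TP/(2·TP+FP+FN)):
  class_0: TP=159, FP=17+9+2+32+7=67, FN=9+15+9+20+23=76 → 318/461 = 0.6898
  class_1: TP=55, FP=9+2+8+23+3=45, FN=17+17+17+13+22=86 → 110/241 = 0.4564
  class_2: TP=116, FP=15+17+2+21+5=60, FN=9+2+2+6+8=27 → 232/319 = 0.7273
  class_3: TP=81, FP=9+17+2+15+4=47, FN=2+8+2+1+4=17 → 162/226 = 0.7168
  class_4: TP=83, FP=20+13+6+1+1=41, FN=32+23+21+15+28=119 → 166/326 = 0.5092
  class_5: TP=215, FP=23+22+8+4+28=85, FN=7+3+5+4+1=20 → 430/535 = 0.8037
Macro-F1 score = mean = (0.6898 + 0.4564 + 0.7273 + 0.7168 + 0.5092 + 0.8037) / 6 = 0.651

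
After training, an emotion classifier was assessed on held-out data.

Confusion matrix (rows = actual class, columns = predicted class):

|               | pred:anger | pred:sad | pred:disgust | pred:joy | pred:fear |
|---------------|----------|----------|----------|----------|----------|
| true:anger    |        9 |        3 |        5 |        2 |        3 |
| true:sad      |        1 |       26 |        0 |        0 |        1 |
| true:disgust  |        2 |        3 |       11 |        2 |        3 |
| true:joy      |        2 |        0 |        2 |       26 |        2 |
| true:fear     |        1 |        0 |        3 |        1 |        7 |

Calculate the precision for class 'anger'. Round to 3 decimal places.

One-vs-rest for 'anger': TP = diagonal; FP = other classes predicted 'anger'; FN = 'anger' predicted as other.
precision = TP/(TP+FP).
anger: TP=9, FP=1+2+2+1=6 → 9/15 = 0.6000

0.600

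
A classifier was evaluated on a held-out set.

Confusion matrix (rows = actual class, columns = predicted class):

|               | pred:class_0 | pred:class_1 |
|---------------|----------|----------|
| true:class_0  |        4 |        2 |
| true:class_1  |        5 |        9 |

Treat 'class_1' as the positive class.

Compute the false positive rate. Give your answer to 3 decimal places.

FPR = FP/(FP+TN) = 2/(2+4) = 0.333

0.333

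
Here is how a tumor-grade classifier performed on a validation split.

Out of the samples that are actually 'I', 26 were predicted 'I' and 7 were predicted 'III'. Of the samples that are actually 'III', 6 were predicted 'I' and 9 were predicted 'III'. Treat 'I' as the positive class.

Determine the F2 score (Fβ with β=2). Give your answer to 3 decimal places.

0.793

Fβ = (1+β²)·TP / ((1+β²)·TP + β²·FN + FP), with β²=4
= 5·26 / (5·26 + 4·7 + 6) = 0.793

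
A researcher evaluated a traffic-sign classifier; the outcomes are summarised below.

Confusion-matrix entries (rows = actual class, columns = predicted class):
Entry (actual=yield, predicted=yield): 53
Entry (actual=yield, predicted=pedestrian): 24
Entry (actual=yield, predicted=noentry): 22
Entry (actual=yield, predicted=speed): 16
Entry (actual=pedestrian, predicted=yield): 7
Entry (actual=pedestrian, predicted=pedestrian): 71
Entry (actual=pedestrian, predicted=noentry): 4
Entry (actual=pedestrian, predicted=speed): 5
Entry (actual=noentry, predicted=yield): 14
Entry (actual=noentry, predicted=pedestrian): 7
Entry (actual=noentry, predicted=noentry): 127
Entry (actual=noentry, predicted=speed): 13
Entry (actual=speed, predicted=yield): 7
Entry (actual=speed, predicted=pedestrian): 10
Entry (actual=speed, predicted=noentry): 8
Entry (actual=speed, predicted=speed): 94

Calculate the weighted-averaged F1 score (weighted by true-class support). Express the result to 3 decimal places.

Per-class F1 score (2·TP/(2·TP+FP+FN)):
  yield: TP=53, FP=7+14+7=28, FN=24+22+16=62 → 106/196 = 0.5408
  pedestrian: TP=71, FP=24+7+10=41, FN=7+4+5=16 → 142/199 = 0.7136
  noentry: TP=127, FP=22+4+8=34, FN=14+7+13=34 → 254/322 = 0.7888
  speed: TP=94, FP=16+5+13=34, FN=7+10+8=25 → 188/247 = 0.7611
Weighted-F1 score = Σ (supportᵢ/N)·F1 scoreᵢ with N=482: (115/482)·0.5408 + (87/482)·0.7136 + (161/482)·0.7888 + (119/482)·0.7611 = 0.709

0.709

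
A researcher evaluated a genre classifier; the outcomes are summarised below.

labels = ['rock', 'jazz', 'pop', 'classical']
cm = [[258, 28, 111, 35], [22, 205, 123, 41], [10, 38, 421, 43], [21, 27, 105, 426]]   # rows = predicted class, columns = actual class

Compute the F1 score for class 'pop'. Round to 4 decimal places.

One-vs-rest for 'pop': TP = diagonal; FP = other classes predicted 'pop'; FN = 'pop' predicted as other.
F1 score = 2·TP/(2·TP+FP+FN).
pop: TP=421, FP=10+38+43=91, FN=111+123+105=339 → 842/1272 = 0.66195

0.6619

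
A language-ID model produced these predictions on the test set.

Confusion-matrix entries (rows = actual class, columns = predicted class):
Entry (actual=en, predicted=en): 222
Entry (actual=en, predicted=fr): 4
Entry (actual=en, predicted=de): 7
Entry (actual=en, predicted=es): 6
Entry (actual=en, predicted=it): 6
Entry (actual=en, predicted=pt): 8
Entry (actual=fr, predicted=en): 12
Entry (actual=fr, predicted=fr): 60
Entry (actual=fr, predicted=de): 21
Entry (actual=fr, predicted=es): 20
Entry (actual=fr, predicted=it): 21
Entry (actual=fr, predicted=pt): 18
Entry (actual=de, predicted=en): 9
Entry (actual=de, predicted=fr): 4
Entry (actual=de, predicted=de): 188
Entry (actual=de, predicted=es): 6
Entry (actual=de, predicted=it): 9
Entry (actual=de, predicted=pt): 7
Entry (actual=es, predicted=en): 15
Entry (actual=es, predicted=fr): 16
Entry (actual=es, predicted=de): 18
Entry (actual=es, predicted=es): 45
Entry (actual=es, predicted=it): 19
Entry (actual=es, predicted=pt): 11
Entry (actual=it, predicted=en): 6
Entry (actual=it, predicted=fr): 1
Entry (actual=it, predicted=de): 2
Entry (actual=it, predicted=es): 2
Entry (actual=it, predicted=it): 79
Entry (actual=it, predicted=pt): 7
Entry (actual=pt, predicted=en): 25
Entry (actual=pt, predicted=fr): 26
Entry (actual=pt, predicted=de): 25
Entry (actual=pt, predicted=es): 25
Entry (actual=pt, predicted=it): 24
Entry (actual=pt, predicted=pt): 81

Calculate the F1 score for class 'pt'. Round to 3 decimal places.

One-vs-rest for 'pt': TP = diagonal; FP = other classes predicted 'pt'; FN = 'pt' predicted as other.
F1 score = 2·TP/(2·TP+FP+FN).
pt: TP=81, FP=8+18+7+11+7=51, FN=25+26+25+25+24=125 → 162/338 = 0.4793

0.479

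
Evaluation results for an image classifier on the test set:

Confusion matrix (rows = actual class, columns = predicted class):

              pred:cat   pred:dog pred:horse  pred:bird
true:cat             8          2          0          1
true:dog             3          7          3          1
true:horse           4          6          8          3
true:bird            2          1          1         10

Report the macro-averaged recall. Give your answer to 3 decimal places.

0.581

Per-class recall (TP/(TP+FN)):
  cat: TP=8, FN=2+0+1=3 → 8/11 = 0.7273
  dog: TP=7, FN=3+3+1=7 → 7/14 = 0.5000
  horse: TP=8, FN=4+6+3=13 → 8/21 = 0.3810
  bird: TP=10, FN=2+1+1=4 → 10/14 = 0.7143
Macro-recall = mean = (0.7273 + 0.5000 + 0.3810 + 0.7143) / 4 = 0.581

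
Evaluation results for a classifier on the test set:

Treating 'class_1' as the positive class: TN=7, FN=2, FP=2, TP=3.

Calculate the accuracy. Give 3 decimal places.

Accuracy = (TP+TN)/N = (3+7)/14 = 0.714

0.714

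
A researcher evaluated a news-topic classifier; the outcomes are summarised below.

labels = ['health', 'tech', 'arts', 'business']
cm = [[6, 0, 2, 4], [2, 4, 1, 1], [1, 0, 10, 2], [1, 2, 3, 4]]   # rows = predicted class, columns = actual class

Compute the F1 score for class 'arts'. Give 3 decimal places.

0.690

Treat 'arts' as positive and all other classes as negative.
F1 score = 2·TP/(2·TP+FP+FN).
arts: TP=10, FP=1+0+2=3, FN=2+1+3=6 → 20/29 = 0.6897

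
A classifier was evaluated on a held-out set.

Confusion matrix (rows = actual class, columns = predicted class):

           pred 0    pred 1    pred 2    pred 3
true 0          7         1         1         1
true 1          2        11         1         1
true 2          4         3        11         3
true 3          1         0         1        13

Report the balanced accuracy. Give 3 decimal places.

Balanced accuracy = mean of per-class recall.
  0: recall = 7/10 = 0.7000
  1: recall = 11/15 = 0.7333
  2: recall = 11/21 = 0.5238
  3: recall = 13/15 = 0.8667
Mean = (0.7000 + 0.7333 + 0.5238 + 0.8667) / 4 = 0.706

0.706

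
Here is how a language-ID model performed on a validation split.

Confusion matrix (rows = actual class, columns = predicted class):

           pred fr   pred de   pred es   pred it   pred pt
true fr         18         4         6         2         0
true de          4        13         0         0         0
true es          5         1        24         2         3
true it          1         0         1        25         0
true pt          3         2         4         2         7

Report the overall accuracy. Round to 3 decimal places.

0.685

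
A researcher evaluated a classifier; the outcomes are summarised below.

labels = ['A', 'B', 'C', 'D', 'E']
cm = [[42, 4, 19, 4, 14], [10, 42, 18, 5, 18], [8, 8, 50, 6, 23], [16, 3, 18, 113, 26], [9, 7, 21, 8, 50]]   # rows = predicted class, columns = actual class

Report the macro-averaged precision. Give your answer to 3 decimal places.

Per-class precision (TP/(TP+FP)):
  A: TP=42, FP=4+19+4+14=41 → 42/83 = 0.5060
  B: TP=42, FP=10+18+5+18=51 → 42/93 = 0.4516
  C: TP=50, FP=8+8+6+23=45 → 50/95 = 0.5263
  D: TP=113, FP=16+3+18+26=63 → 113/176 = 0.6420
  E: TP=50, FP=9+7+21+8=45 → 50/95 = 0.5263
Macro-precision = mean = (0.5060 + 0.4516 + 0.5263 + 0.6420 + 0.5263) / 5 = 0.530

0.530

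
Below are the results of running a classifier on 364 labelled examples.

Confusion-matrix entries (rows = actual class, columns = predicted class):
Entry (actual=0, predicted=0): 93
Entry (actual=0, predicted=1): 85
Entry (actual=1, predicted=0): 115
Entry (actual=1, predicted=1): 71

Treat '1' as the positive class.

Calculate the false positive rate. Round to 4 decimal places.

FPR = FP/(FP+TN) = 85/(85+93) = 0.4775

0.4775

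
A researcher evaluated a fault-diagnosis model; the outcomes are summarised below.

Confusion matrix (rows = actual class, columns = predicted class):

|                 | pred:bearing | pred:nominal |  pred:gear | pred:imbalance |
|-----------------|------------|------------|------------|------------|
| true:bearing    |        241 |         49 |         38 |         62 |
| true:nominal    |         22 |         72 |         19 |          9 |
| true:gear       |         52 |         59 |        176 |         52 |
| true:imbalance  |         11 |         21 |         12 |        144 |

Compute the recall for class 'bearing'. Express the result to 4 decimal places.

Take TP from the diagonal, FP from the rest of the 'bearing' prediction marginal, FN from the rest of the 'bearing' actual marginal.
recall = TP/(TP+FN).
bearing: TP=241, FN=49+38+62=149 → 241/390 = 0.61795

0.6179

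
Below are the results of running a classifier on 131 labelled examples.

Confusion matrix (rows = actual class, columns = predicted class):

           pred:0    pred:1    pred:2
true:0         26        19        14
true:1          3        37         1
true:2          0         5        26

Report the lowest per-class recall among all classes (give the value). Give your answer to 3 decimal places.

0.441

Per-class recall (TP/(TP+FN)):
  0: TP=26, FN=19+14=33 → 26/59 = 0.4407
  1: TP=37, FN=3+1=4 → 37/41 = 0.9024
  2: TP=26, FN=0+5=5 → 26/31 = 0.8387
Lowest is class '0' with recall = 0.441.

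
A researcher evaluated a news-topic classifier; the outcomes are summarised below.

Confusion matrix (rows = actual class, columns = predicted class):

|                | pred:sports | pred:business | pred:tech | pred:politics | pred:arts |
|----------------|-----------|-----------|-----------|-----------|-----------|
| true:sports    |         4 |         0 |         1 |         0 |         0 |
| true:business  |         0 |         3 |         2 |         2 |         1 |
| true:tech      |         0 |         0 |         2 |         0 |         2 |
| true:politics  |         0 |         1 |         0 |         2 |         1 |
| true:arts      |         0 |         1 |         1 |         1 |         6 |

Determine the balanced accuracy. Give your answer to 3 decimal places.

0.568

Balanced accuracy = mean of per-class recall.
  sports: recall = 4/5 = 0.8000
  business: recall = 3/8 = 0.3750
  tech: recall = 2/4 = 0.5000
  politics: recall = 2/4 = 0.5000
  arts: recall = 6/9 = 0.6667
Mean = (0.8000 + 0.3750 + 0.5000 + 0.5000 + 0.6667) / 5 = 0.568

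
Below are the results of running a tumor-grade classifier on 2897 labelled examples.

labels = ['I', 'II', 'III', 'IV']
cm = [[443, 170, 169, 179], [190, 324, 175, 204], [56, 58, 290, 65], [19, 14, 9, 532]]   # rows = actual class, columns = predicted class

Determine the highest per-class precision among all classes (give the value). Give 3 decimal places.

0.626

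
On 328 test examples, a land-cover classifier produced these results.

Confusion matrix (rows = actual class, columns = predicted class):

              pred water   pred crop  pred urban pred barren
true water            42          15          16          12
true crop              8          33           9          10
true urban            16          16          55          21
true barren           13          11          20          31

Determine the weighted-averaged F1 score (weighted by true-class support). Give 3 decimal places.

Per-class F1 score (2·TP/(2·TP+FP+FN)):
  water: TP=42, FP=8+16+13=37, FN=15+16+12=43 → 84/164 = 0.5122
  crop: TP=33, FP=15+16+11=42, FN=8+9+10=27 → 66/135 = 0.4889
  urban: TP=55, FP=16+9+20=45, FN=16+16+21=53 → 110/208 = 0.5288
  barren: TP=31, FP=12+10+21=43, FN=13+11+20=44 → 62/149 = 0.4161
Weighted-F1 score = Σ (supportᵢ/N)·F1 scoreᵢ with N=328: (85/328)·0.5122 + (60/328)·0.4889 + (108/328)·0.5288 + (75/328)·0.4161 = 0.491

0.491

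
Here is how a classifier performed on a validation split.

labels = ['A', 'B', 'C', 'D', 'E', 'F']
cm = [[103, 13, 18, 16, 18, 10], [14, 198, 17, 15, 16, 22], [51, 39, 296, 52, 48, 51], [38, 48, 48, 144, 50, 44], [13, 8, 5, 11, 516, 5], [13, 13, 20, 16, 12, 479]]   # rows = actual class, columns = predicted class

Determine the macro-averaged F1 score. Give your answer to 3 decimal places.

0.653

Per-class F1 score (2·TP/(2·TP+FP+FN)):
  A: TP=103, FP=14+51+38+13+13=129, FN=13+18+16+18+10=75 → 206/410 = 0.5024
  B: TP=198, FP=13+39+48+8+13=121, FN=14+17+15+16+22=84 → 396/601 = 0.6589
  C: TP=296, FP=18+17+48+5+20=108, FN=51+39+52+48+51=241 → 592/941 = 0.6291
  D: TP=144, FP=16+15+52+11+16=110, FN=38+48+48+50+44=228 → 288/626 = 0.4601
  E: TP=516, FP=18+16+48+50+12=144, FN=13+8+5+11+5=42 → 1032/1218 = 0.8473
  F: TP=479, FP=10+22+51+44+5=132, FN=13+13+20+16+12=74 → 958/1164 = 0.8230
Macro-F1 score = mean = (0.5024 + 0.6589 + 0.6291 + 0.4601 + 0.8473 + 0.8230) / 6 = 0.653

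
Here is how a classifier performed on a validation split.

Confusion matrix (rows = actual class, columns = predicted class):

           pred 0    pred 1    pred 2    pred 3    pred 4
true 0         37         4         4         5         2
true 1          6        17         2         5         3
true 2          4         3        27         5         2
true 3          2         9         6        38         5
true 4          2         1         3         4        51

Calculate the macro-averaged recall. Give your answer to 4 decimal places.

0.6709

Per-class recall (TP/(TP+FN)):
  0: TP=37, FN=4+4+5+2=15 → 37/52 = 0.71154
  1: TP=17, FN=6+2+5+3=16 → 17/33 = 0.51515
  2: TP=27, FN=4+3+5+2=14 → 27/41 = 0.65854
  3: TP=38, FN=2+9+6+5=22 → 38/60 = 0.63333
  4: TP=51, FN=2+1+3+4=10 → 51/61 = 0.83607
Macro-recall = mean = (0.71154 + 0.51515 + 0.65854 + 0.63333 + 0.83607) / 5 = 0.6709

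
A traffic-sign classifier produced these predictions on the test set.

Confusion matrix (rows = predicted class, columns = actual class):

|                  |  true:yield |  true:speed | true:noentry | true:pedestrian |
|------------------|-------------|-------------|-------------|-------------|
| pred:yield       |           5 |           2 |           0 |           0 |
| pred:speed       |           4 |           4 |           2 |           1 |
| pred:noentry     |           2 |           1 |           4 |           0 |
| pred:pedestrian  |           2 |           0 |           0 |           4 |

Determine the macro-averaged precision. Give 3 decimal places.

0.579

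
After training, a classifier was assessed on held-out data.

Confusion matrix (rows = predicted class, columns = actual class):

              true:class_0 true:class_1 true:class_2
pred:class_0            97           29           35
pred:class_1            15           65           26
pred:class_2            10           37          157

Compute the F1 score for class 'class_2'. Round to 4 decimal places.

0.7441

Treat 'class_2' as positive and all other classes as negative.
F1 score = 2·TP/(2·TP+FP+FN).
class_2: TP=157, FP=10+37=47, FN=35+26=61 → 314/422 = 0.74408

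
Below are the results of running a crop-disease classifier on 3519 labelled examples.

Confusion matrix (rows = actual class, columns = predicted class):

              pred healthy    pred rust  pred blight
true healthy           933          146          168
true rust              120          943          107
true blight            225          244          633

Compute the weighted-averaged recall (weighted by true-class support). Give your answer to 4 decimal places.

Per-class recall (TP/(TP+FN)):
  healthy: TP=933, FN=146+168=314 → 933/1247 = 0.74820
  rust: TP=943, FN=120+107=227 → 943/1170 = 0.80598
  blight: TP=633, FN=225+244=469 → 633/1102 = 0.57441
Weighted-recall = Σ (supportᵢ/N)·recallᵢ with N=3519: (1247/3519)·0.74820 + (1170/3519)·0.80598 + (1102/3519)·0.57441 = 0.7130

0.7130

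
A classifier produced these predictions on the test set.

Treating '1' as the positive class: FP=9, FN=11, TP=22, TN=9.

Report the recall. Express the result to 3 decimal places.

0.667

Recall = TP/(TP+FN) = 22/(22+11) = 22/33 = 0.667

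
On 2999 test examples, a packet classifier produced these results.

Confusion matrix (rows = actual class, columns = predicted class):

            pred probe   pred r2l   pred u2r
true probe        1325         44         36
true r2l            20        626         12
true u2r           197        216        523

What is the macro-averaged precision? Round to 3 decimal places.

Per-class precision (TP/(TP+FP)):
  probe: TP=1325, FP=20+197=217 → 1325/1542 = 0.8593
  r2l: TP=626, FP=44+216=260 → 626/886 = 0.7065
  u2r: TP=523, FP=36+12=48 → 523/571 = 0.9159
Macro-precision = mean = (0.8593 + 0.7065 + 0.9159) / 3 = 0.827

0.827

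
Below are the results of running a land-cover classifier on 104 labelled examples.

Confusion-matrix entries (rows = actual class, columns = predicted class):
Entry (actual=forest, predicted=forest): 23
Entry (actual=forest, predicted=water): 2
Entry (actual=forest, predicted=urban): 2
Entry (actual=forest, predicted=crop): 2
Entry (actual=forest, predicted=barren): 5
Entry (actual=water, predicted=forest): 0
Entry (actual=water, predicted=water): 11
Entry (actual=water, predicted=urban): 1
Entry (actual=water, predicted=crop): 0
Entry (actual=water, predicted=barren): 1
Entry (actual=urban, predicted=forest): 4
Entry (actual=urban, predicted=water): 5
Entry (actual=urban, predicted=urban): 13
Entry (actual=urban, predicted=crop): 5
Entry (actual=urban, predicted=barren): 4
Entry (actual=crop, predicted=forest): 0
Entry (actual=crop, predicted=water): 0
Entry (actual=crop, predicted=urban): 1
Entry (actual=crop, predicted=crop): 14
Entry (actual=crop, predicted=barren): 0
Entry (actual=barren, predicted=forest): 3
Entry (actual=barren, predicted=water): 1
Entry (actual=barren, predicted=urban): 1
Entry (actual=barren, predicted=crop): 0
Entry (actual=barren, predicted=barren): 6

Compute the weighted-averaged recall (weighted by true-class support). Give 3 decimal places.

Per-class recall (TP/(TP+FN)):
  forest: TP=23, FN=2+2+2+5=11 → 23/34 = 0.6765
  water: TP=11, FN=0+1+0+1=2 → 11/13 = 0.8462
  urban: TP=13, FN=4+5+5+4=18 → 13/31 = 0.4194
  crop: TP=14, FN=0+0+1+0=1 → 14/15 = 0.9333
  barren: TP=6, FN=3+1+1+0=5 → 6/11 = 0.5455
Weighted-recall = Σ (supportᵢ/N)·recallᵢ with N=104: (34/104)·0.6765 + (13/104)·0.8462 + (31/104)·0.4194 + (15/104)·0.9333 + (11/104)·0.5455 = 0.644

0.644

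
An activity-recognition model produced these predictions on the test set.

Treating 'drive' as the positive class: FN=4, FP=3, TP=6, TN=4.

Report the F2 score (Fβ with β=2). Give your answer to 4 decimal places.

0.6122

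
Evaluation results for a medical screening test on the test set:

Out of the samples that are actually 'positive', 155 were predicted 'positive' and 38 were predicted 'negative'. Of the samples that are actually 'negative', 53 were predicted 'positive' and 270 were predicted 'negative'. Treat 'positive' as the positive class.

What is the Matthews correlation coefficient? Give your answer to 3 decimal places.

MCC = (TP·TN − FP·FN) / √((TP+FP)(TP+FN)(TN+FP)(TN+FN))
Numerator = 155·270 − 53·38 = 39836
Denominator = √(208·193·323·308) = √3993685696 = 63195.6145
MCC = 39836 / 63195.6145 = 0.630

0.630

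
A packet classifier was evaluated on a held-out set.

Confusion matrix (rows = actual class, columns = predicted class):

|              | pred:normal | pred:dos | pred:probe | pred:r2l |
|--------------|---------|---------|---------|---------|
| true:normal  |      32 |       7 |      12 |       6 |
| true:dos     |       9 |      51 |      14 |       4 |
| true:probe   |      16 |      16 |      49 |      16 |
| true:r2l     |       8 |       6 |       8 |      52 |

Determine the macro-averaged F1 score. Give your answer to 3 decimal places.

0.600

Per-class F1 score (2·TP/(2·TP+FP+FN)):
  normal: TP=32, FP=9+16+8=33, FN=7+12+6=25 → 64/122 = 0.5246
  dos: TP=51, FP=7+16+6=29, FN=9+14+4=27 → 102/158 = 0.6456
  probe: TP=49, FP=12+14+8=34, FN=16+16+16=48 → 98/180 = 0.5444
  r2l: TP=52, FP=6+4+16=26, FN=8+6+8=22 → 104/152 = 0.6842
Macro-F1 score = mean = (0.5246 + 0.6456 + 0.5444 + 0.6842) / 4 = 0.600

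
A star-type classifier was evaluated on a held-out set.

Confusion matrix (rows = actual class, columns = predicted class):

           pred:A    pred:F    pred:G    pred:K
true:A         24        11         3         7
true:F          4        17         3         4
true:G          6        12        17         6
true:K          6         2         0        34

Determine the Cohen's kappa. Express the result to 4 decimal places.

0.4537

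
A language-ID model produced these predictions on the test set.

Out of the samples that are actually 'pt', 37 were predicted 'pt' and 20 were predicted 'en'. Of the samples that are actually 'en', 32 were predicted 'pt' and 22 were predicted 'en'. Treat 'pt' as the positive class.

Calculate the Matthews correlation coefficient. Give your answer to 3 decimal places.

0.058

MCC = (TP·TN − FP·FN) / √((TP+FP)(TP+FN)(TN+FP)(TN+FN))
Numerator = 37·22 − 32·20 = 174
Denominator = √(69·57·54·42) = √8920044 = 2986.6443
MCC = 174 / 2986.6443 = 0.058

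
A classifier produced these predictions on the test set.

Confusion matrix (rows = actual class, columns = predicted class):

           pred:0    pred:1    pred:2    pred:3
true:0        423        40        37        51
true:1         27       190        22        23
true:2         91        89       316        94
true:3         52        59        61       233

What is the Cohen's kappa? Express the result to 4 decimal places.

Observed agreement pₒ = trace/N = 1162/1808 = 0.64270
Expected agreement pₑ = Σ (rowᵢ·colᵢ)/N² = (551·593 + 262·378 + 590·436 + 405·401)/1808² = 0.25863
κ = (pₒ − pₑ)/(1 − pₑ) = (0.64270 − 0.25863)/(1 − 0.25863) = 0.5181

0.5181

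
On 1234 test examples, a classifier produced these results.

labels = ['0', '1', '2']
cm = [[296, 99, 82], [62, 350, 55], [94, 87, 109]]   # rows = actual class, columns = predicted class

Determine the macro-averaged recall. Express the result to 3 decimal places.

Per-class recall (TP/(TP+FN)):
  0: TP=296, FN=99+82=181 → 296/477 = 0.6205
  1: TP=350, FN=62+55=117 → 350/467 = 0.7495
  2: TP=109, FN=94+87=181 → 109/290 = 0.3759
Macro-recall = mean = (0.6205 + 0.7495 + 0.3759) / 3 = 0.582

0.582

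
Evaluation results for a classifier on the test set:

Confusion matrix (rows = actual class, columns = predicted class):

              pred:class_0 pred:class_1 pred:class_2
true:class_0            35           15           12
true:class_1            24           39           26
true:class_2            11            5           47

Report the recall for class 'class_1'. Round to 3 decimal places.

Treat 'class_1' as positive and all other classes as negative.
recall = TP/(TP+FN).
class_1: TP=39, FN=24+26=50 → 39/89 = 0.4382

0.438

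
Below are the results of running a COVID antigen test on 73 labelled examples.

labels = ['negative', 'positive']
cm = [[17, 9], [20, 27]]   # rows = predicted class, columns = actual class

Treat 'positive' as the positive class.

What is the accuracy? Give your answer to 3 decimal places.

Accuracy = (TP+TN)/N = (27+17)/73 = 0.603

0.603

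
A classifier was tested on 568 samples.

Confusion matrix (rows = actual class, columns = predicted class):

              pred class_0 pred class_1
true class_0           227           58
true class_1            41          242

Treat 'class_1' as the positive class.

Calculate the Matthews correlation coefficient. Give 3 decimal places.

MCC = (TP·TN − FP·FN) / √((TP+FP)(TP+FN)(TN+FP)(TN+FN))
Numerator = 242·227 − 58·41 = 52556
Denominator = √(300·283·285·268) = √6484662000 = 80527.3991
MCC = 52556 / 80527.3991 = 0.653

0.653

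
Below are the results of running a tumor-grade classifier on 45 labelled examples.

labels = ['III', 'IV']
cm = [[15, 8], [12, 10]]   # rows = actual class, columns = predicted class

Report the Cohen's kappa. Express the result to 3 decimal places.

0.107

Observed agreement pₒ = trace/N = 25/45 = 0.5556
Expected agreement pₑ = Σ (rowᵢ·colᵢ)/N² = (23·27 + 22·18)/45² = 0.5022
κ = (pₒ − pₑ)/(1 − pₑ) = (0.5556 − 0.5022)/(1 − 0.5022) = 0.107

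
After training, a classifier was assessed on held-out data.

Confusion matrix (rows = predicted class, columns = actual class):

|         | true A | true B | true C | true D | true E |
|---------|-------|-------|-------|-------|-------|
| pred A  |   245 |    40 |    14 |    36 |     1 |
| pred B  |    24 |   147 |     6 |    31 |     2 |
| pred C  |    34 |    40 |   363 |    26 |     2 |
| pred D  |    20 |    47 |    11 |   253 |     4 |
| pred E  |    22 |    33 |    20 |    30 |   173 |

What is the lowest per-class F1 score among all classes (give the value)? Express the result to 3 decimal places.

0.569

Per-class F1 score (2·TP/(2·TP+FP+FN)):
  A: TP=245, FP=40+14+36+1=91, FN=24+34+20+22=100 → 490/681 = 0.7195
  B: TP=147, FP=24+6+31+2=63, FN=40+40+47+33=160 → 294/517 = 0.5687
  C: TP=363, FP=34+40+26+2=102, FN=14+6+11+20=51 → 726/879 = 0.8259
  D: TP=253, FP=20+47+11+4=82, FN=36+31+26+30=123 → 506/711 = 0.7117
  E: TP=173, FP=22+33+20+30=105, FN=1+2+2+4=9 → 346/460 = 0.7522
Lowest is class 'B' with F1 score = 0.569.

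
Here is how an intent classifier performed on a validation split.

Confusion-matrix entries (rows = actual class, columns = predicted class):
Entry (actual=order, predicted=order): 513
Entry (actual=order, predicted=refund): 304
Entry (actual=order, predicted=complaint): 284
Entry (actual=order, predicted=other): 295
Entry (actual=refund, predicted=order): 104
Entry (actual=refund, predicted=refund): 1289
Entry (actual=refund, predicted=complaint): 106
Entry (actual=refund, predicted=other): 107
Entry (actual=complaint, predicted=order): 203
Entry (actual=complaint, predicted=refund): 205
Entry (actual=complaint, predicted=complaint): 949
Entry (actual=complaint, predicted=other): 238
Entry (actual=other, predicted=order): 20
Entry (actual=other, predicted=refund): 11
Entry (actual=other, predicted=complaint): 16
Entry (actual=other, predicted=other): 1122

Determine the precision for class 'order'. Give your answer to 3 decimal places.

0.611

One-vs-rest for 'order': TP = diagonal; FP = other classes predicted 'order'; FN = 'order' predicted as other.
precision = TP/(TP+FP).
order: TP=513, FP=104+203+20=327 → 513/840 = 0.6107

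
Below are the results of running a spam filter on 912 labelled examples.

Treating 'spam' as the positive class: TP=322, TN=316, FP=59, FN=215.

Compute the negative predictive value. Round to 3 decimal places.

NPV = TN/(TN+FN) = 316/(316+215) = 0.595

0.595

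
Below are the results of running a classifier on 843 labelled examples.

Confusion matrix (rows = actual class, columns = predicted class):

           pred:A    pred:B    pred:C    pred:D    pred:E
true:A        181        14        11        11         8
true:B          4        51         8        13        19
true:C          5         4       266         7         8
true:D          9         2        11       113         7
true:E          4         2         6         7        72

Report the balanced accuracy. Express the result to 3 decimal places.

0.769

Balanced accuracy = mean of per-class recall.
  A: recall = 181/225 = 0.8044
  B: recall = 51/95 = 0.5368
  C: recall = 266/290 = 0.9172
  D: recall = 113/142 = 0.7958
  E: recall = 72/91 = 0.7912
Mean = (0.8044 + 0.5368 + 0.9172 + 0.7958 + 0.7912) / 5 = 0.769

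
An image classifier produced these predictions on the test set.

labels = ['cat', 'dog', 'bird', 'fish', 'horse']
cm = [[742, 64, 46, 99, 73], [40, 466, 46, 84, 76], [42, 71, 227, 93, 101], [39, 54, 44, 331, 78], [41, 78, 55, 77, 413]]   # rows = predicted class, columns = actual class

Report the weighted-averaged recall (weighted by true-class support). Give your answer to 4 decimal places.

0.6261

Per-class recall (TP/(TP+FN)):
  cat: TP=742, FN=40+42+39+41=162 → 742/904 = 0.82080
  dog: TP=466, FN=64+71+54+78=267 → 466/733 = 0.63574
  bird: TP=227, FN=46+46+44+55=191 → 227/418 = 0.54306
  fish: TP=331, FN=99+84+93+77=353 → 331/684 = 0.48392
  horse: TP=413, FN=73+76+101+78=328 → 413/741 = 0.55735
Weighted-recall = Σ (supportᵢ/N)·recallᵢ with N=3480: (904/3480)·0.82080 + (733/3480)·0.63574 + (418/3480)·0.54306 + (684/3480)·0.48392 + (741/3480)·0.55735 = 0.6261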